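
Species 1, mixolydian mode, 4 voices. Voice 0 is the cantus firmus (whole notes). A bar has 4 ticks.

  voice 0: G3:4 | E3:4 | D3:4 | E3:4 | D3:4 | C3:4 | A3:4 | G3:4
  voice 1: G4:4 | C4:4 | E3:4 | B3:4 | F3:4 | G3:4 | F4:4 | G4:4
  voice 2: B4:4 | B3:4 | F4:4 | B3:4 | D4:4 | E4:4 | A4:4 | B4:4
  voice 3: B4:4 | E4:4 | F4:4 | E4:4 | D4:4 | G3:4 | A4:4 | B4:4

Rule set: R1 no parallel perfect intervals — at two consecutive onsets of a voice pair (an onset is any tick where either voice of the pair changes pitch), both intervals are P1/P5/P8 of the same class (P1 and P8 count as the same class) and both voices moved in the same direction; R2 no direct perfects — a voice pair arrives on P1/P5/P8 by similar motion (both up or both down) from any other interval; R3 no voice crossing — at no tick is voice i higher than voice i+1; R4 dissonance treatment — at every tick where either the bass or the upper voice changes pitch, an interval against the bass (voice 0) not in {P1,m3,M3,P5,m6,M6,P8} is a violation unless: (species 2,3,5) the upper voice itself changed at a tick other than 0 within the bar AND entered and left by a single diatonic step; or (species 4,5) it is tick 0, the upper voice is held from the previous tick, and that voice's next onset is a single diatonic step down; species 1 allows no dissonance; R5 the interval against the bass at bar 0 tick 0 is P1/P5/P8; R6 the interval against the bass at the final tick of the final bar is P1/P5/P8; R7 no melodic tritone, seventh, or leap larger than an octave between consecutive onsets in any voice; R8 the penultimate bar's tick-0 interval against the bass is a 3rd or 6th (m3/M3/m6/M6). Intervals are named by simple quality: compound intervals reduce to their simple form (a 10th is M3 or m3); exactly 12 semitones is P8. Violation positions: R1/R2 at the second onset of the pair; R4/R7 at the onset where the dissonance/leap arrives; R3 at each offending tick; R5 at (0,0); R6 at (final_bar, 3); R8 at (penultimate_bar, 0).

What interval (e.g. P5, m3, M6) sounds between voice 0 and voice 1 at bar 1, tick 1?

voice 0=E3 voice 1=C4 -> m6

m6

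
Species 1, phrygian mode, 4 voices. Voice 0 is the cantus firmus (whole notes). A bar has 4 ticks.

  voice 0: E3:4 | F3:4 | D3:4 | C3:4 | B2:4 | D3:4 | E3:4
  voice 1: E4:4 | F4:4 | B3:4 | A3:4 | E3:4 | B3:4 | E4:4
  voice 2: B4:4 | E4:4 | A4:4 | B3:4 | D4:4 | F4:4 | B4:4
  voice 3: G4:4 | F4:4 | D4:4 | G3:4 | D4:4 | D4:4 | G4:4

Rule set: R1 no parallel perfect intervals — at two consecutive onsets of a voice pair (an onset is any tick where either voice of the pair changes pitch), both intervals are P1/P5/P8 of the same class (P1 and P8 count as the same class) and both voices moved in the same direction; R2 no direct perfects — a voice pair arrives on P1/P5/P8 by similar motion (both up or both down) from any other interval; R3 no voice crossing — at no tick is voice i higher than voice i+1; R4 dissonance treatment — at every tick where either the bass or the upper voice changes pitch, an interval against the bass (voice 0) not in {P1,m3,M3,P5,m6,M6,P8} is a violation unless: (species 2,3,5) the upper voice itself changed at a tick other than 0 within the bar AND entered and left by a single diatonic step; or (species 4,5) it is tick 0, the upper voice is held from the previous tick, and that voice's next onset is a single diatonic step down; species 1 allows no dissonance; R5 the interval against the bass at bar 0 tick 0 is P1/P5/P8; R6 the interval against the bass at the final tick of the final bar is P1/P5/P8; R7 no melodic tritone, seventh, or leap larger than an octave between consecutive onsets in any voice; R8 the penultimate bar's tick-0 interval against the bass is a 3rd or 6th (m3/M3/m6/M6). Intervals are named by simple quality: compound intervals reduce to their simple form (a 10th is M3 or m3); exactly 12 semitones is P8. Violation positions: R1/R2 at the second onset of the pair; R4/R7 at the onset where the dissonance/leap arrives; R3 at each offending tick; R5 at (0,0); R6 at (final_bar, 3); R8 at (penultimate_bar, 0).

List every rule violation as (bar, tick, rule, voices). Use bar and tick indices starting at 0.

(0, 0, R3, (2, 3))
(0, 0, R5, (0, 3))
(0, 1, R3, (2, 3))
(0, 2, R3, (2, 3))
(0, 3, R3, (2, 3))
(1, 0, R1, (0, 1))
(1, 0, R3, (1, 2))
(1, 0, R4, (0, 2))
(1, 1, R3, (1, 2))
(1, 2, R3, (1, 2))
(1, 3, R3, (1, 2))
(2, 0, R1, (0, 3))
(2, 0, R3, (2, 3))
(2, 0, R7, (1,))
(2, 1, R3, (2, 3))
(2, 2, R3, (2, 3))
(2, 3, R3, (2, 3))
(3, 0, R2, (0, 3))
(3, 0, R3, (2, 3))
(3, 0, R4, (0, 2))
(3, 0, R7, (2,))
(3, 1, R3, (2, 3))
(3, 2, R3, (2, 3))
(3, 3, R3, (2, 3))
(4, 0, R2, (2, 3))
(4, 0, R4, (0, 1))
(5, 0, R3, (2, 3))
(5, 0, R8, (0, 3))
(5, 1, R3, (2, 3))
(5, 2, R3, (2, 3))
(5, 3, R3, (2, 3))
(6, 0, R2, (0, 1))
(6, 0, R2, (0, 2))
(6, 0, R2, (1, 2))
(6, 0, R3, (2, 3))
(6, 0, R7, (2,))
(6, 1, R3, (2, 3))
(6, 2, R3, (2, 3))
(6, 3, R3, (2, 3))
(6, 3, R6, (0, 3))

bar 0: v0=E3 v1=E4 v2=B4 v3=G4 downbeat m3
bar 1: v0=F3 v1=F4 v2=E4 v3=F4 downbeat P8
bar 2: v0=D3 v1=B3 v2=A4 v3=D4 downbeat P8
bar 3: v0=C3 v1=A3 v2=B3 v3=G3 downbeat P5
bar 4: v0=B2 v1=E3 v2=D4 v3=D4 downbeat m3
bar 5: v0=D3 v1=B3 v2=F4 v3=D4 downbeat P8
bar 6: v0=E3 v1=E4 v2=B4 v3=G4 downbeat m3
  -> R3 @ bar 0 tick 0 v(2, 3): B4 above G4
  -> R5 @ bar 0 tick 0 v(0, 3): opens on m3
  -> R3 @ bar 0 tick 1 v(2, 3): B4 above G4
  -> R3 @ bar 0 tick 2 v(2, 3): B4 above G4
  -> R3 @ bar 0 tick 3 v(2, 3): B4 above G4
  -> R1 @ bar 1 tick 0 v(0, 1): E3/E4 P8 -> F3/F4 P8 similar
  -> R3 @ bar 1 tick 0 v(1, 2): F4 above E4
  -> R4 @ bar 1 tick 0 v(0, 2): F3/E4 M7 untreated
  -> R3 @ bar 1 tick 1 v(1, 2): F4 above E4
  -> R3 @ bar 1 tick 2 v(1, 2): F4 above E4
  -> R3 @ bar 1 tick 3 v(1, 2): F4 above E4
  -> R1 @ bar 2 tick 0 v(0, 3): F3/F4 P8 -> D3/D4 P8 similar
  -> R3 @ bar 2 tick 0 v(2, 3): A4 above D4
  -> R7 @ bar 2 tick 0 v(1,): F4->B3 leap 6st
  -> R3 @ bar 2 tick 1 v(2, 3): A4 above D4
  -> R3 @ bar 2 tick 2 v(2, 3): A4 above D4
  -> R3 @ bar 2 tick 3 v(2, 3): A4 above D4
  -> R2 @ bar 3 tick 0 v(0, 3): D3/D4 P8 -> C3/G3 P5 similar
  -> R3 @ bar 3 tick 0 v(2, 3): B3 above G3
  -> R4 @ bar 3 tick 0 v(0, 2): C3/B3 M7 untreated
  -> R7 @ bar 3 tick 0 v(2,): A4->B3 leap 10st
  -> R3 @ bar 3 tick 1 v(2, 3): B3 above G3
  -> R3 @ bar 3 tick 2 v(2, 3): B3 above G3
  -> R3 @ bar 3 tick 3 v(2, 3): B3 above G3
  -> R2 @ bar 4 tick 0 v(2, 3): B3/G3 M3 -> D4/D4 P1 similar
  -> R4 @ bar 4 tick 0 v(0, 1): B2/E3 P4 untreated
  -> R3 @ bar 5 tick 0 v(2, 3): F4 above D4
  -> R8 @ bar 5 tick 0 v(0, 3): penult P8 not 3rd/6th
  -> R3 @ bar 5 tick 1 v(2, 3): F4 above D4
  -> R3 @ bar 5 tick 2 v(2, 3): F4 above D4
  -> R3 @ bar 5 tick 3 v(2, 3): F4 above D4
  -> R2 @ bar 6 tick 0 v(0, 1): D3/B3 M6 -> E3/E4 P8 similar
  -> R2 @ bar 6 tick 0 v(0, 2): D3/F4 m3 -> E3/B4 P5 similar
  -> R2 @ bar 6 tick 0 v(1, 2): B3/F4 TT -> E4/B4 P5 similar
  -> R3 @ bar 6 tick 0 v(2, 3): B4 above G4
  -> R7 @ bar 6 tick 0 v(2,): F4->B4 leap 6st
  -> R3 @ bar 6 tick 1 v(2, 3): B4 above G4
  -> R3 @ bar 6 tick 2 v(2, 3): B4 above G4
  -> R3 @ bar 6 tick 3 v(2, 3): B4 above G4
  -> R6 @ bar 6 tick 3 v(0, 3): closes on m3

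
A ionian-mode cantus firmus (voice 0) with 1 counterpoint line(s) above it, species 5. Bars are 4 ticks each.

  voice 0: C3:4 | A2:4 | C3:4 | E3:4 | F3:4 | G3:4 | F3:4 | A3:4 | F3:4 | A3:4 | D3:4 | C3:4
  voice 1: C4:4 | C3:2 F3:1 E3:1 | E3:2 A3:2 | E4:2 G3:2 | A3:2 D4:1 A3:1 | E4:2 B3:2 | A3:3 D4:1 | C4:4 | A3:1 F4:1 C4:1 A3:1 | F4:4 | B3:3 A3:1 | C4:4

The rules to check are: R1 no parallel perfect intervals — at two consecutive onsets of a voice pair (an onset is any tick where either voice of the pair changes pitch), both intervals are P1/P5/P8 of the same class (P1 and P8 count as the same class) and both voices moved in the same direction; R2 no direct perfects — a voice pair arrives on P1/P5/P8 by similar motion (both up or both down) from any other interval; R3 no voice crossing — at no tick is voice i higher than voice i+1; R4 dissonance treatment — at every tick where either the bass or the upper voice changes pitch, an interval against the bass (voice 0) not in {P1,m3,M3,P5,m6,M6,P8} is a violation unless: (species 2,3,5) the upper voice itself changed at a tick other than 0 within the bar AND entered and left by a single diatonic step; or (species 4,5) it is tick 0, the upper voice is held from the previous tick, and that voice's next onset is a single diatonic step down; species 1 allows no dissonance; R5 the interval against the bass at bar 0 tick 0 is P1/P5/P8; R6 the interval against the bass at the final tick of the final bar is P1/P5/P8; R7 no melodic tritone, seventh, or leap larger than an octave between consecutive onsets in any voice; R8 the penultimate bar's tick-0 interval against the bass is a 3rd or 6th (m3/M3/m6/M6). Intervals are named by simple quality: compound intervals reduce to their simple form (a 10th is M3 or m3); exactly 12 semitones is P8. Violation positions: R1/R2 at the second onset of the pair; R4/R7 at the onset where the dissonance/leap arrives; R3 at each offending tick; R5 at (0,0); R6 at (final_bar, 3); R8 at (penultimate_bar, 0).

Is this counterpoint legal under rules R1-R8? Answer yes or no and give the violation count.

bar 0: v0=C3 v1=C4 (P8)
bar 1: v0=A2 v1=C3 (m3)
bar 2: v0=C3 v1=E3 (M3)
bar 3: v0=E3 v1=E4 (P8)
bar 4: v0=F3 v1=A3 (M3)
bar 5: v0=G3 v1=E4 (M6)
bar 6: v0=F3 v1=A3 (M3)
bar 7: v0=A3 v1=C4 (m3)
bar 8: v0=F3 v1=A3 (M3)
bar 9: v0=A3 v1=F4 (m6)
bar 10: v0=D3 v1=B3 (M6)
bar 11: v0=C3 v1=C4 (P8)
  R2 @ bar3.0: C3/A3 M6 -> E3/E4 P8 similar
  R7 @ bar10.0: F4->B3 leap 6st

No (2 violations)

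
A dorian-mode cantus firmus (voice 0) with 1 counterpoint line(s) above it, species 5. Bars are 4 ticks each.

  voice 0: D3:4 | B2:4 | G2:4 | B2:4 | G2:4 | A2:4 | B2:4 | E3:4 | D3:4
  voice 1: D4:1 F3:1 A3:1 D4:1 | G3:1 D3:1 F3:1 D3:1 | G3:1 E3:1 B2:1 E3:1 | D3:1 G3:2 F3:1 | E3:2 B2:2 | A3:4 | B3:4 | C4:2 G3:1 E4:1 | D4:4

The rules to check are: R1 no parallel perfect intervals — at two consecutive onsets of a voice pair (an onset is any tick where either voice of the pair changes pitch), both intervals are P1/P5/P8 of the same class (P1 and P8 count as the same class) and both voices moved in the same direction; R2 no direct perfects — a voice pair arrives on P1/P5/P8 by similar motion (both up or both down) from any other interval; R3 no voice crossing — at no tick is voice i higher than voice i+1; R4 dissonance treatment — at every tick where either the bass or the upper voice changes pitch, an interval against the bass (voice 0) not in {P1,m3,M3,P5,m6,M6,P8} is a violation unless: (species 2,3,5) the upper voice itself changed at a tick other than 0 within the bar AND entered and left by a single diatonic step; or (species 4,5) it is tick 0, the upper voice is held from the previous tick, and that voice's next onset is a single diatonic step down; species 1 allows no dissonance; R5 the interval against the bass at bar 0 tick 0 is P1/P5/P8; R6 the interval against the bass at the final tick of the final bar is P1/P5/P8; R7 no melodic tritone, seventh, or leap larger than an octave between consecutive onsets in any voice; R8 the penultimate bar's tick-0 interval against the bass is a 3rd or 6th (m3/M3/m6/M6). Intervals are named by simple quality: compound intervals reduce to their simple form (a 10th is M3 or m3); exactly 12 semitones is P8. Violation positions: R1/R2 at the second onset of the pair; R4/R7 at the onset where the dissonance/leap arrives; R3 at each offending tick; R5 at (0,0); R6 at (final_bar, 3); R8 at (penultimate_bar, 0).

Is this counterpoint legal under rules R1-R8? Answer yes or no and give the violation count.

bar 0: v0=D3 v1=D4 (P8)
bar 1: v0=B2 v1=G3 (m6)
bar 2: v0=G2 v1=G3 (P8)
bar 3: v0=B2 v1=D3 (m3)
bar 4: v0=G2 v1=E3 (M6)
bar 5: v0=A2 v1=A3 (P8)
bar 6: v0=B2 v1=B3 (P8)
bar 7: v0=E3 v1=C4 (m6)
bar 8: v0=D3 v1=D4 (P8)
  R4 @ bar1.2: B2/F3 TT untreated
  R2 @ bar5.0: G2/B2 M3 -> A2/A3 P8 similar
  R7 @ bar5.0: B2->A3 leap 10st
  R1 @ bar6.0: A2/A3 P8 -> B2/B3 P8 similar
  R1 @ bar8.0: E3/E4 P8 -> D3/D4 P8 similar

No (5 violations)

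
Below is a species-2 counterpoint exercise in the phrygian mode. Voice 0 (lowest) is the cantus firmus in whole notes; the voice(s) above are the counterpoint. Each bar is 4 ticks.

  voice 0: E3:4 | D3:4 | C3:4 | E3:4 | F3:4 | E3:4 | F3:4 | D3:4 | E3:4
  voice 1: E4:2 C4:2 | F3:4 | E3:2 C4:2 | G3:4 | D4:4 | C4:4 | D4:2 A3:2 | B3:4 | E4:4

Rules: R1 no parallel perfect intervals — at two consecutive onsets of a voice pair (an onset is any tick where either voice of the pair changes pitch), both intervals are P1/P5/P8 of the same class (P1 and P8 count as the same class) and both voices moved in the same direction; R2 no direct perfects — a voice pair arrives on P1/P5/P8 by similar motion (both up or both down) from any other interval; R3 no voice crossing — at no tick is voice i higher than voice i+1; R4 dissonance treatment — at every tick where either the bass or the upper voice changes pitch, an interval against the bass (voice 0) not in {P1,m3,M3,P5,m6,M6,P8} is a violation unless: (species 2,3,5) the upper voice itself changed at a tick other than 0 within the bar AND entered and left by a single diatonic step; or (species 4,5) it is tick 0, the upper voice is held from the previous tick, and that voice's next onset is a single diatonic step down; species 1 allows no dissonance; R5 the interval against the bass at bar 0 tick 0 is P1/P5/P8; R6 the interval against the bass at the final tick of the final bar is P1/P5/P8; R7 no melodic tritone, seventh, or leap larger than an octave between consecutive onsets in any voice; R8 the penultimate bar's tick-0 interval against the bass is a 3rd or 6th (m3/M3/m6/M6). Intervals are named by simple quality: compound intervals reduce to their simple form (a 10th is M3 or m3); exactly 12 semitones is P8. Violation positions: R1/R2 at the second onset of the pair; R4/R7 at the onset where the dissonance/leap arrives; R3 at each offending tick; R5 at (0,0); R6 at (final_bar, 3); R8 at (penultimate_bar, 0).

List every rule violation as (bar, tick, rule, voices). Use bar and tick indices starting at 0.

bar 0: v0=E3 v1=E4 downbeat P8
bar 1: v0=D3 v1=F3 downbeat m3
bar 2: v0=C3 v1=E3 downbeat M3
bar 3: v0=E3 v1=G3 downbeat m3
bar 4: v0=F3 v1=D4 downbeat M6
bar 5: v0=E3 v1=C4 downbeat m6
bar 6: v0=F3 v1=D4 downbeat M6
bar 7: v0=D3 v1=B3 downbeat M6
bar 8: v0=E3 v1=E4 downbeat P8
  -> R2 @ bar 8 tick 0 v(0, 1): D3/B3 M6 -> E3/E4 P8 similar

(8, 0, R2, (0, 1))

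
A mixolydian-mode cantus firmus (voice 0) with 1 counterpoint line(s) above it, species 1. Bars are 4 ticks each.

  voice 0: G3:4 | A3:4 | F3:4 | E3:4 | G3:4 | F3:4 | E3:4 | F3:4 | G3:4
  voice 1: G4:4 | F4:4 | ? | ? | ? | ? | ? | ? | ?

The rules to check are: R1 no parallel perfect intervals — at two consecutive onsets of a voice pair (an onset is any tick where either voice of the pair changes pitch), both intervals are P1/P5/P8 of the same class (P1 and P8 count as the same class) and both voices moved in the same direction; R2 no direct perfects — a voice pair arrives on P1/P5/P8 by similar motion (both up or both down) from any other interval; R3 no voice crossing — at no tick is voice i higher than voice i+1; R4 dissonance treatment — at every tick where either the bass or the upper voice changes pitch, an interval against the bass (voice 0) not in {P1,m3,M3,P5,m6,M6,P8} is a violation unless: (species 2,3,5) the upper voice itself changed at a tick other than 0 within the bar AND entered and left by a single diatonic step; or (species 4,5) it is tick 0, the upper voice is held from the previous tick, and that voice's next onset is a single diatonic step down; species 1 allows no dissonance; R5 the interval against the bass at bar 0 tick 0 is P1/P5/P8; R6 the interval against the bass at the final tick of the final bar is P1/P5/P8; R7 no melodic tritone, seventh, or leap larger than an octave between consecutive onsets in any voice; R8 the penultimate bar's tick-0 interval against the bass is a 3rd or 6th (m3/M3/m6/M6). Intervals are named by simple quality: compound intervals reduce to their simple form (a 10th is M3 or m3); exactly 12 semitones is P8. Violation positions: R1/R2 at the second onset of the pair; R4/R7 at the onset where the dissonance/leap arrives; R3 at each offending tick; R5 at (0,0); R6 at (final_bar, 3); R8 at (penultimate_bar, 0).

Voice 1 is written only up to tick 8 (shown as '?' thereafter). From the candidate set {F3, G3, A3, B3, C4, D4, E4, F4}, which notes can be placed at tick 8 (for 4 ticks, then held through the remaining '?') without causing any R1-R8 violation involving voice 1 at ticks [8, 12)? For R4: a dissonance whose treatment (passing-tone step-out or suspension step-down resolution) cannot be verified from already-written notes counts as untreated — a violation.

F3: violates R2
G3: violates R4,R7
A3: legal
B3: violates R4,R7
C4: violates R2
D4: legal
E4: violates R4
F4: legal

{A3, D4, F4}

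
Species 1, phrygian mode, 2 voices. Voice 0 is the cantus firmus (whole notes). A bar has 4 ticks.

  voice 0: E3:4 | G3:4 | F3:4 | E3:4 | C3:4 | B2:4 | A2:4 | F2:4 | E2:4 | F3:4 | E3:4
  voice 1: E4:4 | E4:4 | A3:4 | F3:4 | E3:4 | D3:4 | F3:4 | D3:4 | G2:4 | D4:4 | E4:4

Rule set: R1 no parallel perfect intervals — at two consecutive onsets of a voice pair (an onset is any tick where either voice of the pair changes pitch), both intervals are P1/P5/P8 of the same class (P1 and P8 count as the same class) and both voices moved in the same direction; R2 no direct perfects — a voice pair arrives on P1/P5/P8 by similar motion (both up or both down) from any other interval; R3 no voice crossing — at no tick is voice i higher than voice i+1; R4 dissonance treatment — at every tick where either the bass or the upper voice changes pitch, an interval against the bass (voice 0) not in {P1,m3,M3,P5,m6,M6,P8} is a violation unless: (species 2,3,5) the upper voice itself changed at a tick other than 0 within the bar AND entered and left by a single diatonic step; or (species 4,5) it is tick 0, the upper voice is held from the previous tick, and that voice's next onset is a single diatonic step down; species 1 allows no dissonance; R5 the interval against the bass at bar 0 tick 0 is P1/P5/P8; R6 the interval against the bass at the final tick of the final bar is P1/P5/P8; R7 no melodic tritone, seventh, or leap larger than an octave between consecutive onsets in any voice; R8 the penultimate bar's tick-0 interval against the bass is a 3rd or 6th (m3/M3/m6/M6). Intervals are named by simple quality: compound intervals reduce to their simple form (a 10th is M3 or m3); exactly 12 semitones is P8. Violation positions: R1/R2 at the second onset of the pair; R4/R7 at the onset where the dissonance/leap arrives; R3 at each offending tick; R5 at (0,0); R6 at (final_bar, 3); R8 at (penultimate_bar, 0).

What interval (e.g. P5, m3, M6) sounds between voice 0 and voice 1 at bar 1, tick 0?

M6

voice 0=G3 voice 1=E4 -> M6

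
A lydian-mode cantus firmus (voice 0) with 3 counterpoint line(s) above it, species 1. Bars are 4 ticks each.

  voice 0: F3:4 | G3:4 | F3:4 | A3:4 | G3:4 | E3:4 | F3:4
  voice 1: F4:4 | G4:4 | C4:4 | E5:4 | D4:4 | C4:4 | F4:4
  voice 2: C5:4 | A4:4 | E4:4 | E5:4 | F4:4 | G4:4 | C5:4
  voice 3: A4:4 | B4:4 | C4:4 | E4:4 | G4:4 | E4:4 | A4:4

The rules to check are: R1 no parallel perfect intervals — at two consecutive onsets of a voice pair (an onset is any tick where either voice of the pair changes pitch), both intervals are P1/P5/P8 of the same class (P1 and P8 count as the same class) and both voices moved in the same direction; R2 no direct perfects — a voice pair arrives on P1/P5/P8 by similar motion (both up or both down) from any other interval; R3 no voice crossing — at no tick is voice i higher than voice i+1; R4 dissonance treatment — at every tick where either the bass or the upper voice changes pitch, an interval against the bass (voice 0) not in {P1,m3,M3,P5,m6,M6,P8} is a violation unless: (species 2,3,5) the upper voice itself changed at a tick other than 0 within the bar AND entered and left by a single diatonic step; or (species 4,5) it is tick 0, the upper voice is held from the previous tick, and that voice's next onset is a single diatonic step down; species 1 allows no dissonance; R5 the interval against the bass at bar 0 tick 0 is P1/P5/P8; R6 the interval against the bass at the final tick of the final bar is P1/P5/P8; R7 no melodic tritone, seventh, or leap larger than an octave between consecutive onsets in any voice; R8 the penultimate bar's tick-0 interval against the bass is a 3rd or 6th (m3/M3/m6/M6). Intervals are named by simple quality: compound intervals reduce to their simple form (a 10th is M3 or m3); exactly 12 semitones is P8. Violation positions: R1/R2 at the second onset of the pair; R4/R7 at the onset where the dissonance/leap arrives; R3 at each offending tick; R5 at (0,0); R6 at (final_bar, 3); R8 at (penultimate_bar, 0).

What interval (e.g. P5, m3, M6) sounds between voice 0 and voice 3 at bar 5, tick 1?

voice 0=E3 voice 3=E4 -> P8

P8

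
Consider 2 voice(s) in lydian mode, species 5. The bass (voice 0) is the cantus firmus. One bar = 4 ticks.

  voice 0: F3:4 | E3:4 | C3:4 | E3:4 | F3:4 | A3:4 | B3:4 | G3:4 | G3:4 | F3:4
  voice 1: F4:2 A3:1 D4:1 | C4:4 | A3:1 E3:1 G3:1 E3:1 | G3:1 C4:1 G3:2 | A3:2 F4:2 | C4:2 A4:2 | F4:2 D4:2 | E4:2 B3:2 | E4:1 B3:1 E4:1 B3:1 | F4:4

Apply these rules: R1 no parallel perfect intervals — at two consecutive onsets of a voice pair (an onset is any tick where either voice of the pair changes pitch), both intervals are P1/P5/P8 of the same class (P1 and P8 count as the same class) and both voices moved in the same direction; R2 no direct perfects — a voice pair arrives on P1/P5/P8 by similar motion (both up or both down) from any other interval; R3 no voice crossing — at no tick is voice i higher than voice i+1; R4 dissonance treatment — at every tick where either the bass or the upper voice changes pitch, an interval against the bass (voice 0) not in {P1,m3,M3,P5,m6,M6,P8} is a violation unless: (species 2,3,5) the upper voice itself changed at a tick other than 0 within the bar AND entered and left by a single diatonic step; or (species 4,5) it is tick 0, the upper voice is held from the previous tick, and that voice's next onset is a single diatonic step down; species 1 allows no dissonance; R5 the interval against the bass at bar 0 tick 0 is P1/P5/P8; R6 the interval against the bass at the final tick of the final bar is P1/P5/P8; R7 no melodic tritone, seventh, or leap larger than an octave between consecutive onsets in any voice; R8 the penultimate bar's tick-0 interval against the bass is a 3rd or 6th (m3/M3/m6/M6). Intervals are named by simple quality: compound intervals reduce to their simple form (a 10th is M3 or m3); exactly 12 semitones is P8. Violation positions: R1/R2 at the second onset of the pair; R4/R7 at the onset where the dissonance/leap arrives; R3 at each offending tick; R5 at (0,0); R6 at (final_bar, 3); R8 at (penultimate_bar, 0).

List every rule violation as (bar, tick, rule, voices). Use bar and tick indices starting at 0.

bar 0: v0=F3 v1=F4 downbeat P8
bar 1: v0=E3 v1=C4 downbeat m6
bar 2: v0=C3 v1=A3 downbeat M6
bar 3: v0=E3 v1=G3 downbeat m3
bar 4: v0=F3 v1=A3 downbeat M3
bar 5: v0=A3 v1=C4 downbeat m3
bar 6: v0=B3 v1=F4 downbeat TT
bar 7: v0=G3 v1=E4 downbeat M6
bar 8: v0=G3 v1=E4 downbeat M6
bar 9: v0=F3 v1=F4 downbeat P8
  -> R4 @ bar 6 tick 0 v(0, 1): B3/F4 TT untreated
  -> R7 @ bar 9 tick 0 v(1,): B3->F4 leap 6st

(6, 0, R4, (0, 1))
(9, 0, R7, (1,))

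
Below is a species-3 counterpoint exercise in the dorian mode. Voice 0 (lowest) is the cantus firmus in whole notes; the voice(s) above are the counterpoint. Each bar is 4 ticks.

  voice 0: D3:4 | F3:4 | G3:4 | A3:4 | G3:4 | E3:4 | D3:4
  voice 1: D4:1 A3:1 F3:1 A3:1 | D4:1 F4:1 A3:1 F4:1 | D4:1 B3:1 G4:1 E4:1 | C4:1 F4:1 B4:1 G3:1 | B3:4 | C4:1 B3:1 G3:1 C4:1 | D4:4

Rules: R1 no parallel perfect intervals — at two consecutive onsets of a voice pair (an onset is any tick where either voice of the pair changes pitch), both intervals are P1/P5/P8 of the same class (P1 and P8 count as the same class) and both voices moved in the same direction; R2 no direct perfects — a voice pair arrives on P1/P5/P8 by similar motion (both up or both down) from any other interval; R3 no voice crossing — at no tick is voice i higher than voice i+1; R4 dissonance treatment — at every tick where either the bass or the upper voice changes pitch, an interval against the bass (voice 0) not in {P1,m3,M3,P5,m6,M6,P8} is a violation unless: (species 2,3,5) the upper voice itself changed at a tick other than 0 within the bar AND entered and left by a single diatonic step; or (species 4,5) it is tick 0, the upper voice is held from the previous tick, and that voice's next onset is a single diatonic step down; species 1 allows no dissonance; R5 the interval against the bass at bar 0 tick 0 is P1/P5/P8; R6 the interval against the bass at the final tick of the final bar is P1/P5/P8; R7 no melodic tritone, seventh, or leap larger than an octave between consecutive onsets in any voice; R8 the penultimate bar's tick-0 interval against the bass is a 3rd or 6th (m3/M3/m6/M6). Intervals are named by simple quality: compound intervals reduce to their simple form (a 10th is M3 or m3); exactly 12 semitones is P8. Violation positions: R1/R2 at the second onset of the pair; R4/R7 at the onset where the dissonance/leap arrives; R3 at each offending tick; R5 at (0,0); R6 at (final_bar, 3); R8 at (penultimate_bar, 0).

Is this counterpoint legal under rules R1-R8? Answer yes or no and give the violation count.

bar 0: v0=D3 v1=D4 (P8)
bar 1: v0=F3 v1=D4 (M6)
bar 2: v0=G3 v1=D4 (P5)
bar 3: v0=A3 v1=C4 (m3)
bar 4: v0=G3 v1=B3 (M3)
bar 5: v0=E3 v1=C4 (m6)
bar 6: v0=D3 v1=D4 (P8)
  R4 @ bar3.2: A3/B4 M2 untreated
  R7 @ bar3.2: F4->B4 leap 6st
  R3 @ bar3.3: A3 above G3
  R4 @ bar3.3: A3/G3 M2 untreated
  R7 @ bar3.3: B4->G3 leap 16st

No (5 violations)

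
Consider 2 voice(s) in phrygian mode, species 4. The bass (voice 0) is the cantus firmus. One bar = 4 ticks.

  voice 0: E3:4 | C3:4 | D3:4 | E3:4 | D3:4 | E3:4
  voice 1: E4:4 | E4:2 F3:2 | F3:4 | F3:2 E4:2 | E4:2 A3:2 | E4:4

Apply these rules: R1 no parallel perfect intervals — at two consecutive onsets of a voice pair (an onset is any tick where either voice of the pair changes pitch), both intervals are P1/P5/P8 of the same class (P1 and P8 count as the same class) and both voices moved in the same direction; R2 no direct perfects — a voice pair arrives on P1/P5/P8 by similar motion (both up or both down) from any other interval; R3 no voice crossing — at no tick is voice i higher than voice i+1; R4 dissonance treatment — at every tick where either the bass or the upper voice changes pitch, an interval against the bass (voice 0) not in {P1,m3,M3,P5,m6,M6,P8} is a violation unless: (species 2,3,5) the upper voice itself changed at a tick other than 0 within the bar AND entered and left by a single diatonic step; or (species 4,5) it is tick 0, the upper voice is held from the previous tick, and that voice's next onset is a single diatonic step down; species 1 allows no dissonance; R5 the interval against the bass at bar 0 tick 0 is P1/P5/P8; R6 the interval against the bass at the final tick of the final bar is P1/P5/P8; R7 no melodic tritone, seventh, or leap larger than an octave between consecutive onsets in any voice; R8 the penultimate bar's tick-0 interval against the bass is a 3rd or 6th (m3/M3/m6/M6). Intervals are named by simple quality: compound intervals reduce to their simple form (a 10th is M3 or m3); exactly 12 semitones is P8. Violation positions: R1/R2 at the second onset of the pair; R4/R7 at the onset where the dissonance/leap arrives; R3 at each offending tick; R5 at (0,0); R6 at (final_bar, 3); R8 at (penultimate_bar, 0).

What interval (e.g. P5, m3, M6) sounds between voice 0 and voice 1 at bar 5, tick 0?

P8

voice 0=E3 voice 1=E4 -> P8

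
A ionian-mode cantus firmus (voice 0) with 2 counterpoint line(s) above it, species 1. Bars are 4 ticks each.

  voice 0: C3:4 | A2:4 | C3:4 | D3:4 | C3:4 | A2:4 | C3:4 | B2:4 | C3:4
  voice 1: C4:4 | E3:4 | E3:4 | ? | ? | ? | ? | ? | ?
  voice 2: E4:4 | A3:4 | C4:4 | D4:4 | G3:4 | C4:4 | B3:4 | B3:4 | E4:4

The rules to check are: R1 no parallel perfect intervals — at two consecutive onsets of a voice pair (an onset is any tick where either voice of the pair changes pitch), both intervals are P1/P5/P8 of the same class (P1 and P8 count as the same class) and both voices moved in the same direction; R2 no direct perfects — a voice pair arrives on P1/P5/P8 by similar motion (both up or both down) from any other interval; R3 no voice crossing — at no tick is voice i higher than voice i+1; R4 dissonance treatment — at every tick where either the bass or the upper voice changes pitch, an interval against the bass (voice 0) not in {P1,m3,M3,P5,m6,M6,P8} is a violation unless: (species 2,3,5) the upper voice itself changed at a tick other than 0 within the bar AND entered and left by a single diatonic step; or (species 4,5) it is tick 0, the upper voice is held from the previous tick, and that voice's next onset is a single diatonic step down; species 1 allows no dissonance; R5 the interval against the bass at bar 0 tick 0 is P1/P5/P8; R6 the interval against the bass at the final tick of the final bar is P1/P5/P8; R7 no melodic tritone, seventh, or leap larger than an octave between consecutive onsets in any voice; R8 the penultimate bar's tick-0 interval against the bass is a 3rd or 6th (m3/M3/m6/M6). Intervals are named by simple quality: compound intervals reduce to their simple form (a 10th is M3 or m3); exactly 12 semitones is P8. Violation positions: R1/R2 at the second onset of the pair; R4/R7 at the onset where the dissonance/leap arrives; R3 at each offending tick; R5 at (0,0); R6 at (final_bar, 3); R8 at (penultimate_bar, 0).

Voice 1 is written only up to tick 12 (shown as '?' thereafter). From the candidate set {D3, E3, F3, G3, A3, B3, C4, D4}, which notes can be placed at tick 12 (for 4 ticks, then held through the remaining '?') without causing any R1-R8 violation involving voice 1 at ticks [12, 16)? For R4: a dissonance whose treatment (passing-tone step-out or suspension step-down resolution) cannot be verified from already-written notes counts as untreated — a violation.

D3: legal
E3: violates R4
F3: legal
G3: violates R2,R4
A3: violates R2
B3: legal
C4: violates R4
D4: violates R2,R7

{B3, D3, F3}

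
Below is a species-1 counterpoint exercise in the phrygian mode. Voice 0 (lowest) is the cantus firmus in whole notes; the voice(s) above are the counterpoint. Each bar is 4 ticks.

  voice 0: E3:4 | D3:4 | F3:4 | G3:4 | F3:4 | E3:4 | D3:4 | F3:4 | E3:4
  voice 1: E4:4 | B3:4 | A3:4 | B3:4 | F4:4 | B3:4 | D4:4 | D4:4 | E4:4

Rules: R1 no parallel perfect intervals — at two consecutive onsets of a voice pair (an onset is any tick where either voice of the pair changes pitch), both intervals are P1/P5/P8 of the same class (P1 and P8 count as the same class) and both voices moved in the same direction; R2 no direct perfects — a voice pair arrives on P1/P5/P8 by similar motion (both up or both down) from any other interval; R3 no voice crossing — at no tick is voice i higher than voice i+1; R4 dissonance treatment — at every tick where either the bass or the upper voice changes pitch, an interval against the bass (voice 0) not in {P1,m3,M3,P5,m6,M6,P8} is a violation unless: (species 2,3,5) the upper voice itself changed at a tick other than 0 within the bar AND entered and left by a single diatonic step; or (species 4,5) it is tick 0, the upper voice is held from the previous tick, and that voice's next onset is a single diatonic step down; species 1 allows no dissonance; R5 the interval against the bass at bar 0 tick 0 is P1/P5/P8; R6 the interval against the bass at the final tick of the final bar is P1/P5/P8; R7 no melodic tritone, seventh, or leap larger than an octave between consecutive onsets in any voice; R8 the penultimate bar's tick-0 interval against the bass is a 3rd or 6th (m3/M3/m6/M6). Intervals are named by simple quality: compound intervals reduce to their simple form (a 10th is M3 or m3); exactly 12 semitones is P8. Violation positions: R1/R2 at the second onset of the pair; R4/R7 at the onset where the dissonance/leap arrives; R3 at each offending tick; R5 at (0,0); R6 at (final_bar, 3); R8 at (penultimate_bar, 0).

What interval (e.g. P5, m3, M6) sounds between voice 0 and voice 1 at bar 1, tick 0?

M6

voice 0=D3 voice 1=B3 -> M6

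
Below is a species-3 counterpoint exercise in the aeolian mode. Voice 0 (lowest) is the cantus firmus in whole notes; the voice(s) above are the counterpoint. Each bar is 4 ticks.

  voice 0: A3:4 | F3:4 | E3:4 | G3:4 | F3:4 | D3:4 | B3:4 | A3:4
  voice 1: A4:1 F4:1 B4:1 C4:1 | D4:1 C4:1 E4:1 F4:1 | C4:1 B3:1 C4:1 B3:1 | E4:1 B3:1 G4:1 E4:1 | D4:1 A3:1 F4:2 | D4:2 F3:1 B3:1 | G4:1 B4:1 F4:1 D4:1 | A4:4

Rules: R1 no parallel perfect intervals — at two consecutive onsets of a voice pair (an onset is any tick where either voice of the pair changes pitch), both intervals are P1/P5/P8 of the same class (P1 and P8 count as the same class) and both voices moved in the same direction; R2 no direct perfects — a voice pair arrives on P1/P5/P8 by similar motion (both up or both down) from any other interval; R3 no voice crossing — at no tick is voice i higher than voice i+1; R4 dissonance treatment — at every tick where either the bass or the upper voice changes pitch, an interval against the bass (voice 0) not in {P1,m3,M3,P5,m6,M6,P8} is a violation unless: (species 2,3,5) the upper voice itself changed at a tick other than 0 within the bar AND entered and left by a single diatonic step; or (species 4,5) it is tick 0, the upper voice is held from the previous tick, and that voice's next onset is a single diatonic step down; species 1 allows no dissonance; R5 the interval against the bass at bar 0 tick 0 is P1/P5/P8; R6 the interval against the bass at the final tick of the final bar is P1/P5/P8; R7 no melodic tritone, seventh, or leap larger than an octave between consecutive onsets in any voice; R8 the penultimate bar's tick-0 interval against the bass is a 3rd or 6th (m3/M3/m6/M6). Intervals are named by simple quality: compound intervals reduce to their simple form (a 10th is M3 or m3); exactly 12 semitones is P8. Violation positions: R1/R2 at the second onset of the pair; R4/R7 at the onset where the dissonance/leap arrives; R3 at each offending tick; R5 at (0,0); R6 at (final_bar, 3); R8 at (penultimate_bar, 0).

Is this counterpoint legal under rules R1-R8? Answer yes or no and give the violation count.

bar 0: v0=A3 v1=A4 (P8)
bar 1: v0=F3 v1=D4 (M6)
bar 2: v0=E3 v1=C4 (m6)
bar 3: v0=G3 v1=E4 (M6)
bar 4: v0=F3 v1=D4 (M6)
bar 5: v0=D3 v1=D4 (P8)
bar 6: v0=B3 v1=G4 (m6)
bar 7: v0=A3 v1=A4 (P8)
  R4 @ bar0.2: A3/B4 M2 untreated
  R7 @ bar0.2: F4->B4 leap 6st
  R7 @ bar0.3: B4->C4 leap 11st
  R4 @ bar1.2: F3/E4 M7 untreated
  R1 @ bar5.0: F3/F4 P8 -> D3/D4 P8 similar
  R7 @ bar5.3: F3->B3 leap 6st
  R4 @ bar6.2: B3/F4 TT untreated
  R7 @ bar6.2: B4->F4 leap 6st

No (8 violations)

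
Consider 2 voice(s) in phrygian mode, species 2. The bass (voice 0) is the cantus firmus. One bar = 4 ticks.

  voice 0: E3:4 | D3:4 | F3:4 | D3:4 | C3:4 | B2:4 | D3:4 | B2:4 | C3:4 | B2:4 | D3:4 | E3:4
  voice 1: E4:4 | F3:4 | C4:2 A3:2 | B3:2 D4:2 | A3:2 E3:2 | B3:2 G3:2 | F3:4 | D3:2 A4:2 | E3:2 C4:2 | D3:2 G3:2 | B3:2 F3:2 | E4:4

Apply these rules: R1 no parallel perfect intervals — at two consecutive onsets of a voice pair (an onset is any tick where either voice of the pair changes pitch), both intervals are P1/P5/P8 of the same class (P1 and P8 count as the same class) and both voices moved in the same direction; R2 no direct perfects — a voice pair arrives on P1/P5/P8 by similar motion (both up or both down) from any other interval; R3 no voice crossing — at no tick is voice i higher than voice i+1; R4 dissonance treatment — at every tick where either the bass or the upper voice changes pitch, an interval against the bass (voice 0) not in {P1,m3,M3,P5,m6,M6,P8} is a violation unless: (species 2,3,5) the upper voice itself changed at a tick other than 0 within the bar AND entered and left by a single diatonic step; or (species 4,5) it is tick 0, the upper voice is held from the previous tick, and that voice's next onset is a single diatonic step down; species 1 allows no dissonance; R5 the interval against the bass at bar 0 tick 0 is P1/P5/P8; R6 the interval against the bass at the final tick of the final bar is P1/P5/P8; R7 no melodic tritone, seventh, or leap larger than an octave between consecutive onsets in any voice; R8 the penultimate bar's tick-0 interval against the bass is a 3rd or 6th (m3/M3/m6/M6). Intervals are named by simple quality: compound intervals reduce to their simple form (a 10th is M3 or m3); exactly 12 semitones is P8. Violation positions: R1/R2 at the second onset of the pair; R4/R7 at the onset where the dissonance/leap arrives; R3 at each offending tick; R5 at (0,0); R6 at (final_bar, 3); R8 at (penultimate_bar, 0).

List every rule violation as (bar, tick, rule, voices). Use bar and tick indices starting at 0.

(1, 0, R7, (1,))
(2, 0, R2, (0, 1))
(7, 2, R4, (0, 1))
(7, 2, R7, (1,))
(8, 0, R7, (1,))
(9, 0, R7, (1,))
(10, 2, R7, (1,))
(11, 0, R2, (0, 1))
(11, 0, R7, (1,))

bar 0: v0=E3 v1=E4 downbeat P8
bar 1: v0=D3 v1=F3 downbeat m3
bar 2: v0=F3 v1=C4 downbeat P5
bar 3: v0=D3 v1=B3 downbeat M6
bar 4: v0=C3 v1=A3 downbeat M6
bar 5: v0=B2 v1=B3 downbeat P8
bar 6: v0=D3 v1=F3 downbeat m3
bar 7: v0=B2 v1=D3 downbeat m3
bar 8: v0=C3 v1=E3 downbeat M3
bar 9: v0=B2 v1=D3 downbeat m3
bar 10: v0=D3 v1=B3 downbeat M6
bar 11: v0=E3 v1=E4 downbeat P8
  -> R7 @ bar 1 tick 0 v(1,): E4->F3 leap 11st
  -> R2 @ bar 2 tick 0 v(0, 1): D3/F3 m3 -> F3/C4 P5 similar
  -> R4 @ bar 7 tick 2 v(0, 1): B2/A4 m7 untreated
  -> R7 @ bar 7 tick 2 v(1,): D3->A4 leap 19st
  -> R7 @ bar 8 tick 0 v(1,): A4->E3 leap 17st
  -> R7 @ bar 9 tick 0 v(1,): C4->D3 leap 10st
  -> R7 @ bar 10 tick 2 v(1,): B3->F3 leap 6st
  -> R2 @ bar 11 tick 0 v(0, 1): D3/F3 m3 -> E3/E4 P8 similar
  -> R7 @ bar 11 tick 0 v(1,): F3->E4 leap 11st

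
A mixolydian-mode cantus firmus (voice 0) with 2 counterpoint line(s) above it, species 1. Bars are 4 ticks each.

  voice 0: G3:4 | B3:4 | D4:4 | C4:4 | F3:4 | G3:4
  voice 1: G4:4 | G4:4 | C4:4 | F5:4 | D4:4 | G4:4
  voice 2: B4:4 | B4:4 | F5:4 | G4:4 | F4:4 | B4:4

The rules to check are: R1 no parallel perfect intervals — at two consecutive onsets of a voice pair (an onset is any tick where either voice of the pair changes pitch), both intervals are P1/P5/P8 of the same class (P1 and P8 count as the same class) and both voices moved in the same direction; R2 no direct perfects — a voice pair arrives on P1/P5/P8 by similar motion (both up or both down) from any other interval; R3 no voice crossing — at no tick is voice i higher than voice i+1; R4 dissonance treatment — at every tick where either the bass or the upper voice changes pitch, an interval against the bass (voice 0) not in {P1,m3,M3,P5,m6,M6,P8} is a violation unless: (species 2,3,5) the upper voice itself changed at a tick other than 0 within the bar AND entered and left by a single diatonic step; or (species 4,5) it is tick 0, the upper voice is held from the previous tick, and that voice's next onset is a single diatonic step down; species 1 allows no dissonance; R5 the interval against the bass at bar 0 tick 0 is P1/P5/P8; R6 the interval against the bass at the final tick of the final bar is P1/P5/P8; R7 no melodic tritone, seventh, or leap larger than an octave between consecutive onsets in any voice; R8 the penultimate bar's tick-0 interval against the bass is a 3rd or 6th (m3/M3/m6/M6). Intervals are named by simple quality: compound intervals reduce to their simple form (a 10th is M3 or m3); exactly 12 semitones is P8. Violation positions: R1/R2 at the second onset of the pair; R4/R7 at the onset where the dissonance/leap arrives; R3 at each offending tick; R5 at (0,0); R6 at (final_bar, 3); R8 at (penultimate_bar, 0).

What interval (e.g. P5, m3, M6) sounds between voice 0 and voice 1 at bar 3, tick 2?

voice 0=C4 voice 1=F5 -> P4

P4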